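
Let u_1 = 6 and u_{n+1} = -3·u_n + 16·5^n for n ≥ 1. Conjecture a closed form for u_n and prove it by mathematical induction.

u_n = -4(-3)^(n - 1) + 2·5^n

Computing the first terms: u_1 = 6, u_2 = 62, u_3 = 214. This suggests u_n = -4(-3)^(n - 1) + 2·5^n.
When n = 1: the formula gives 6 = 6 = u_1.
Inductive step: suppose the statement holds for some j ≥ 1, so u_j = -4(-3)^(j - 1) + 2·5^j.
Then u_{j+1} = -3·u_j + 16·5^j = -3·(-4(-3)^(j - 1) + 2·5^j) + 16·5^j = -4(-3)^j + 2·5^(j + 1) = -4(-3)^((j+1) - 1) + 2·5^(j+1),
which is the claimed formula at n = j+1.
Hence, by induction on n, the claim holds for every n ≥ 1.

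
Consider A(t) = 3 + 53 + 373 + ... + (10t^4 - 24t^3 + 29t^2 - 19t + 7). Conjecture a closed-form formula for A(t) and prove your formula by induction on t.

We claim A(t) = t(t^2 + t + 1)(2t^2 - 3t + 2) for all t ≥ 1.
For the base case t = 1: A(1) = 3, and the closed form gives 3. They agree.
Inductive step: suppose the statement holds for some p ≥ 1, so A(p) = p(2p^4 - p^3 + p^2 - p + 2).
Then A(p+1) = A(p) + (10p^4 + 16p^3 + 17p^2 + 7p + 3) = (p(2p^4 - p^3 + p^2 - p + 2)) + (10p^4 + 16p^3 + 17p^2 + 7p + 3).
Simplifying, A(p+1) = (p + 1)(p^2 + 3p + 3)(2p^2 + p + 1) = (p+1)((p+1)^2 + (p+1) + 1)(2(p+1)^2 - 3(p+1) + 2),
which is the closed form with t = p+1.
By induction, the statement is established for all t ≥ 1.

A(t) = t(t^2 + t + 1)(2t^2 - 3t + 2)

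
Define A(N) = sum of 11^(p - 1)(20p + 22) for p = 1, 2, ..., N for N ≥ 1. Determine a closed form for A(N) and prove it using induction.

We claim A(N) = 2·11^N(N + 1) - 2 for all N ≥ 1.
When N = 1: A(1) = 42, and the closed form gives 42. They agree.
Inductive step: assume the claim holds for N = p, so A(p) = 2·11^p(p + 1) - 2.
Then A(p+1) = A(p) + (11^p(20p + 42)) = (2·11^p(p + 1) - 2) + (11^p(20p + 42)).
Simplifying, A(p+1) = 22·11^p·p + 44·11^p - 2 = 2·11^(p+1)((p+1) + 1) - 2,
which is the closed form with N = p+1.
By the principle of mathematical induction, the result holds for all N ≥ 1.

A(N) = 2·11^N(N + 1) - 2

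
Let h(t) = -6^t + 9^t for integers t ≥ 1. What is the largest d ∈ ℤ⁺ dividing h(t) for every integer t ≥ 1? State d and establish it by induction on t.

Computing the first values: h(1) = 3 and h(2) = 45; gcd(3, 45) = 3, so d ≤ 3.
We prove 3 | -6^t + 9^t for all t ≥ 1 by induction on t.
When t = 1: h(1) = 3 = 3·(1), so 3 | h(1).
For the inductive step, assume it holds for an arbitrary p ≥ 1, i.e. 3 | h(p). Then
9^{p+1} − 6^{p+1} = 9·9^p − 6·6^p = 9·(9^p − 6^p) + (3)·6^p. The first term is divisible by 3 by the inductive hypothesis, and the second term (3)·6^p is divisible by 3 since 3 | 3. Hence 3 | h(p+1).
Hence, by induction on t, the claim holds for every t ≥ 1.
Therefore the largest such d is 3.

d = 3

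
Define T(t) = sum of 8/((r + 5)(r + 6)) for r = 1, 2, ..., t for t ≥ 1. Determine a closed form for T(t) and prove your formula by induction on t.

T(t) = 4t/(3(t + 6))

We claim T(t) = 4t/(3(t + 6)) for all t ≥ 1.
When t = 1: T(1) = 4/21, and the closed form gives 4/21. They agree.
Inductive step: assume the claim holds for t = r, so T(r) = 4r/(3(r + 6)).
Then T(r+1) = T(r) + (8/((r + 6)(r + 7))) = (4r/(3(r + 6))) + (8/((r + 6)(r + 7))).
Simplifying, T(r+1) = 4(r + 1)/(3(r + 7)) = 4(r+1)/(3((r+1) + 6)),
which is the closed form with t = r+1.
Hence, by induction on t, the claim holds for every t ≥ 1.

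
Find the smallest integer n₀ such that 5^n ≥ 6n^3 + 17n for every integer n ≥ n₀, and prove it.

n₀ = 4

At n = 3: 125 < 213, so the inequality fails and n₀ ≥ 4. We prove 5^n ≥ 6n^3 + 17n for all n ≥ 4.
When n = 4: 5^n = 625 and 6n^3 + 17n = 452, so 625 ≥ 452.
Inductive step: assume the claim holds for n = i, so 5^i ≥ 6i^3 + 17i.
Then 5^(i + 1) = 5·(5^i) ≥ 5·(6i^3 + 17i).
Also, for i ≥ 4 we have 5·(6i^3 + 17i) ≥ 6(i+1)^3 + 17(i+1), since 5·(6i^3 + 17i) − (6(i+1)^3 + 17(i+1)) = 24i^3 - 18i^2 + 50i - 23, which is nonnegative for all i ≥ 4.
Combining, 5^(i + 1) ≥ 6(i+1)^3 + 17(i+1).
This completes the induction.
Hence the smallest such n₀ is 4.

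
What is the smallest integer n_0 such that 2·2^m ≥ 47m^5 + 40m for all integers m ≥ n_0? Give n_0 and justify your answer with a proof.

n_0 = 29

At m = 28: 536870912 < 808888416, so the inequality fails and n_0 ≥ 29. We prove 2·2^m ≥ 47m^5 + 40m for all m ≥ 29.
Base step (m = 29): 2·2^m = 1073741824 and 47m^5 + 40m = 964025163, so 1073741824 ≥ 964025163.
Inductive step: assume the claim holds for m = p, so 2·2^p ≥ 47p^5 + 40p.
Then 2·2^(p + 1) = 2·(2·2^p) ≥ 2·(47p^5 + 40p).
Also, for p ≥ 29 we have 2·(47p^5 + 40p) ≥ 47(p+1)^5 + 40(p+1), since 2·(47p^5 + 40p) − (47(p+1)^5 + 40(p+1)) = 47p^5 - 235p^4 - 470p^3 - 470p^2 - 195p - 87, which is nonnegative for all p ≥ 29.
Combining, 2·2^(p + 1) ≥ 47(p+1)^5 + 40(p+1).
Hence, by induction on m, the claim holds for every m ≥ 29.
Hence the smallest such n_0 is 29.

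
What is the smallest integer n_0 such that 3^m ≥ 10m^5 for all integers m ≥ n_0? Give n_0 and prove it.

n_0 = 15

At m = 14: 4782969 < 5378240, so the inequality fails and n_0 ≥ 15. We prove 3^m ≥ 10m^5 for all m ≥ 15.
Base case (m = 15): 3^m = 14348907 and 10m^5 = 7593750, so 14348907 ≥ 7593750.
Inductive step: assume the claim holds for m = p, so 3^p ≥ 10p^5.
Then 3^(p + 1) = 3·(3^p) ≥ 3·(10p^5).
Also, for p ≥ 15 we have 3·(10p^5) ≥ 10(p+1)^5, since 3 ≥ (1 + 1/p)^5 for all p ≥ 15.
Combining, 3^(p + 1) ≥ 10(p+1)^5.
By the principle of mathematical induction, the result holds for all m ≥ 15.
Hence the smallest such n_0 is 15.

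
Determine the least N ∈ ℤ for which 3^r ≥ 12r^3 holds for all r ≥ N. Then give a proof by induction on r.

At r = 7: 2187 < 4116, so the inequality fails and N ≥ 8. We prove 3^r ≥ 12r^3 for all r ≥ 8.
For the base case r = 8: 3^r = 6561 and 12r^3 = 6144, so 6561 ≥ 6144.
Suppose the result is true for r = j, so 3^j ≥ 12j^3.
Then 3^(j + 1) = 3·(3^j) ≥ 3·(12j^3).
Also, for j ≥ 8 we have 3·(12j^3) ≥ 12(j+1)^3, since 3 ≥ (1 + 1/j)^3 for all j ≥ 8.
Combining, 3^(j + 1) ≥ 12(j+1)^3.
By the principle of mathematical induction, the result holds for all r ≥ 8.
Hence the smallest such N is 8.

N = 8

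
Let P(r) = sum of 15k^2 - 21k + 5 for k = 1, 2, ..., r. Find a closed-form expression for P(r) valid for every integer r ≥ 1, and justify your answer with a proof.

We claim P(r) = r(5r^2 - 3r - 3) for all r ≥ 1.
Base case (r = 1): P(1) = -1, and the closed form gives -1. They agree.
Inductive step: assume the claim holds for r = k, so P(k) = k(5k^2 - 3k - 3).
Then P(k+1) = P(k) + (15k^2 + 9k - 1) = (k(5k^2 - 3k - 3)) + (15k^2 + 9k - 1).
Simplifying, P(k+1) = (k + 1)(5k^2 + 7k - 1) = (k+1)(5(k+1)^2 - 3(k+1) - 3),
which is the closed form with r = k+1.
Hence, by induction on r, the claim holds for every r ≥ 1.

P(r) = r(5r^2 - 3r - 3)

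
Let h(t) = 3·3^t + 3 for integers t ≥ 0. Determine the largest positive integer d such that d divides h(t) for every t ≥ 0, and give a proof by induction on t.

Computing the first values: h(0) = 6 and h(1) = 12; gcd(6, 12) = 6, so d ≤ 6.
We prove 6 | 3·3^t + 3 for all t ≥ 0 by induction on t.
When t = 0: h(0) = 6 = 6·(1), so 6 | h(0).
For the inductive step, assume it holds for an arbitrary r ≥ 0, i.e. 6 | h(r). Then
h(r+1) = 3·3^(r+1) + 3 = 3·(3·3^r + 3) - 6 = 3·h(r) - 6. The first term is divisible by 6 by the inductive hypothesis, and -6 is divisible by 6. Hence 6 | h(r+1).
By induction, the statement is established for all t ≥ 0.
Therefore the largest such d is 6.

d = 6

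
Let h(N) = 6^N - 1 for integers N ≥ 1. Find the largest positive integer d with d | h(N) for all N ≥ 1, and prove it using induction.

Computing the first values: h(1) = 5 and h(2) = 35; gcd(5, 35) = 5, so d ≤ 5.
We prove 5 | 6^N - 1 for all N ≥ 1 by induction on N.
When N = 1: h(1) = 5 = 5·(1), so 5 | h(1).
Suppose the result is true for N = r, i.e. 5 | h(r). Then
6^{r+1} − 1^{r+1} = 6·6^r − 1·1^r = 6·(6^r − 1^r) + (5)·1^r. The first term is divisible by 5 by the inductive hypothesis, and the second term (5)·1^r is divisible by 5 since 5 | 5. Hence 5 | h(r+1).
By the principle of mathematical induction, the result holds for all N ≥ 1.
Therefore the largest such d is 5.

d = 5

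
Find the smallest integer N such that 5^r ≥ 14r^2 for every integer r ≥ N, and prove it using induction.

At r = 3: 125 < 126, so the inequality fails and N ≥ 4. We prove 5^r ≥ 14r^2 for all r ≥ 4.
For the base case r = 4: 5^r = 625 and 14r^2 = 224, so 625 ≥ 224.
Inductive step: assume the claim holds for r = k, so 5^k ≥ 14k^2.
Then 5^(k + 1) = 5·(5^k) ≥ 5·(14k^2).
Also, for k ≥ 4 we have 5·(14k^2) ≥ 14(k+1)^2, since 5 ≥ (1 + 1/k)^2 for all k ≥ 4.
Combining, 5^(k + 1) ≥ 14(k+1)^2.
By the principle of mathematical induction, the result holds for all r ≥ 4.
Hence the smallest such N is 4.

N = 4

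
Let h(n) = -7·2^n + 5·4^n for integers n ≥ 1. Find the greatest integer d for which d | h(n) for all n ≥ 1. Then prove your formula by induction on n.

Computing the first values: h(1) = 6 and h(2) = 52; gcd(6, 52) = 2, so d ≤ 2.
We prove 2 | -7·2^n + 5·4^n for all n ≥ 1 by induction on n.
Base step (n = 1): h(1) = 6 = 2·(3), so 2 | h(1).
For the inductive step, assume it holds for an arbitrary r ≥ 1, i.e. 2 | h(r). Then
h(r+1) − 4·h(r) = (-7·2^(r+1) + 5·4^(r+1)) − 4·(-7·2^r + 5·4^r) = (-7)·2^r·(2 − 4) = (14)·2^r. Since 2 | h(r) by the inductive hypothesis, 2 | 4·h(r); and 2 | 14 since 14 = 2·7. Therefore 2 | h(r+1).
Hence, by induction on n, the claim holds for every n ≥ 1.
Therefore the largest such d is 2.

d = 2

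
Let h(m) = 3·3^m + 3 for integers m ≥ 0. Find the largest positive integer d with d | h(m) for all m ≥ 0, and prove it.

Computing the first values: h(0) = 6 and h(1) = 12; gcd(6, 12) = 6, so d ≤ 6.
We prove 6 | 3·3^m + 3 for all m ≥ 0 by induction on m.
For the base case m = 0: h(0) = 6 = 6·(1), so 6 | h(0).
Inductive step: assume the claim holds for m = k, i.e. 6 | h(k). Then
h(k+1) = 3·3^(k+1) + 3 = 3·(3·3^k + 3) - 6 = 3·h(k) - 6. The first term is divisible by 6 by the inductive hypothesis, and -6 is divisible by 6. Hence 6 | h(k+1).
Hence, by induction on m, the claim holds for every m ≥ 0.
Therefore the largest such d is 6.

d = 6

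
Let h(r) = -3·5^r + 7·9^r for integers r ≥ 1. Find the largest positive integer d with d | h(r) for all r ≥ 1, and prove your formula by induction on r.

Computing the first values: h(1) = 48 and h(2) = 492; gcd(48, 492) = 12, so d ≤ 12.
We prove 12 | -3·5^r + 7·9^r for all r ≥ 1 by induction on r.
Base case (r = 1): h(1) = 48 = 12·(4), so 12 | h(1).
Inductive step: assume the claim holds for r = m, i.e. 12 | h(m). Then
h(m+1) − 9·h(m) = (-3·5^(m+1) + 7·9^(m+1)) − 9·(-3·5^m + 7·9^m) = (-3)·5^m·(5 − 9) = (12)·5^m. Since 12 | h(m) by the inductive hypothesis, 12 | 9·h(m); and 12 | 12 since 12 = 12·1. Therefore 12 | h(m+1).
This completes the induction.
Therefore the largest such d is 12.

d = 12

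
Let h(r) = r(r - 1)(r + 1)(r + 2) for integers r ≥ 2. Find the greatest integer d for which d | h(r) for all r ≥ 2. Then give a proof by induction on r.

Computing the first values: h(2) = 24 and h(3) = 120; gcd(24, 120) = 24, so d ≤ 24.
We prove 24 | r(r - 1)(r + 1)(r + 2) for all r ≥ 2 by induction on r.
When r = 2: h(2) = 24 = 24·(1), so 24 | h(2).
Inductive step: suppose the statement holds for some p ≥ 2, i.e. 24 | h(p). Then
h(p+1) − h(p) = p·(p+1)·(p+2)·(p+3) − (p-1)·p·(p+1)·(p+2) = p·(p+1)·(p+2)·[(p+3) − (p-1)] = 4·p·(p+1)·(p+2). The product of 3 consecutive integers is divisible by (3)! = 6, so h(p+1) − h(p) is divisible by 4·6 = 24. By the inductive hypothesis 24 | h(p), hence 24 | h(p+1).
By induction, the statement is established for all r ≥ 2.
Therefore the largest such d is 24.

d = 24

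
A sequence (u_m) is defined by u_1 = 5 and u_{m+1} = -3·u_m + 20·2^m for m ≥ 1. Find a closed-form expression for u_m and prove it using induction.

Computing the first terms: u_1 = 5, u_2 = 25, u_3 = 5. This suggests u_m = (-3)^m + 2^(m + 2).
When m = 1: the formula gives 5 = 5 = u_1.
For the inductive step, assume it holds for an arbitrary i ≥ 1, so u_i = (-3)^i + 2^(i + 2).
Then u_{i+1} = -3·u_i + 20·2^i = -3·((-3)^i + 2^(i + 2)) + 20·2^i = (-3)^(i + 1) + 2^(i + 3) = (-3)^(i+1) + 2^((i+1) + 2),
which is the claimed formula at m = i+1.
Hence, by induction on m, the claim holds for every m ≥ 1.

u_m = (-3)^m + 2^(m + 2)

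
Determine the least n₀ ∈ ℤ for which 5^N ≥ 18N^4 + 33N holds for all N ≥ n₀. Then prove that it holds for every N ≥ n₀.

At N = 6: 15625 < 23526, so the inequality fails and n₀ ≥ 7. We prove 5^N ≥ 18N^4 + 33N for all N ≥ 7.
When N = 7: 5^N = 78125 and 18N^4 + 33N = 43449, so 78125 ≥ 43449.
Suppose the result is true for N = j, so 5^j ≥ 18j^4 + 33j.
Then 5^(j + 1) = 5·(5^j) ≥ 5·(18j^4 + 33j).
Also, for j ≥ 7 we have 5·(18j^4 + 33j) ≥ 18(j+1)^4 + 33(j+1), since 5·(18j^4 + 33j) − (18(j+1)^4 + 33(j+1)) = 72j^4 - 72j^3 - 108j^2 + 60j - 51, which is nonnegative for all j ≥ 7.
Combining, 5^(j + 1) ≥ 18(j+1)^4 + 33(j+1).
Hence, by induction on N, the claim holds for every N ≥ 7.
Hence the smallest such n₀ is 7.

n₀ = 7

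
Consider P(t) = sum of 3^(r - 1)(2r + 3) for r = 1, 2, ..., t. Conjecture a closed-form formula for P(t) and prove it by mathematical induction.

P(t) = 3^t(t + 1) - 1

We claim P(t) = 3^t(t + 1) - 1 for all t ≥ 1.
Base step (t = 1): P(1) = 5, and the closed form gives 5. They agree.
Inductive step: suppose the statement holds for some r ≥ 1, so P(r) = 3^r(r + 1) - 1.
Then P(r+1) = P(r) + (3^r(2r + 5)) = (3^r(r + 1) - 1) + (3^r(2r + 5)).
Simplifying, P(r+1) = 3·3^r·r + 6·3^r - 1 = 3^(r+1)((r+1) + 1) - 1,
which is the closed form with t = r+1.
This completes the induction.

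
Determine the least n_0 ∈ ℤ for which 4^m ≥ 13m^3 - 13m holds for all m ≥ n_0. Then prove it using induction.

At m = 5: 1024 < 1560, so the inequality fails and n_0 ≥ 6. We prove 4^m ≥ 13m^3 - 13m for all m ≥ 6.
Base case (m = 6): 4^m = 4096 and 13m^3 - 13m = 2730, so 4096 ≥ 2730.
Inductive step: suppose the statement holds for some j ≥ 6, so 4^j ≥ 13j^3 - 13j.
Then 4^(j + 1) = 4·(4^j) ≥ 4·(13j^3 - 13j).
Also, for j ≥ 6 we have 4·(13j^3 - 13j) ≥ 13(j+1)^3 - 13(j+1), since 4·(13j^3 - 13j) − (13(j+1)^3 - 13(j+1)) = 39j^3 - 39j^2 - 78j, which is nonnegative for all j ≥ 6.
Combining, 4^(j + 1) ≥ 13(j+1)^3 - 13(j+1).
Hence, by induction on m, the claim holds for every m ≥ 6.
Hence the smallest such n_0 is 6.

n_0 = 6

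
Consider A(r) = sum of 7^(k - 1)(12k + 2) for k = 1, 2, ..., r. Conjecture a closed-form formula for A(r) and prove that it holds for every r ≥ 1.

We claim A(r) = 2·7^r·r for all r ≥ 1.
Base step (r = 1): A(1) = 14, and the closed form gives 14. They agree.
Inductive step: suppose the statement holds for some k ≥ 1, so A(k) = 2·7^k·k.
Then A(k+1) = A(k) + (7^k(12k + 14)) = (2·7^k·k) + (7^k(12k + 14)).
Simplifying, A(k+1) = 14·7^k(k + 1) = 2·7^(k+1)·(k+1),
which is the closed form with r = k+1.
By induction, the statement is established for all r ≥ 1.

A(r) = 2·7^r·r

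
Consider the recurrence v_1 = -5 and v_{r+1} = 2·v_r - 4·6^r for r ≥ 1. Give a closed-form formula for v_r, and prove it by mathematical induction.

v_r = 2^(r - 1) - 6^r

Computing the first terms: v_1 = -5, v_2 = -34, v_3 = -212. This suggests v_r = 2^(r - 1) - 6^r.
Base step (r = 1): the formula gives -5 = -5 = v_1.
Inductive step: assume the claim holds for r = m, so v_m = 2^(m - 1) - 6^m.
Then v_{m+1} = 2·v_m - 4·6^m = 2·(2^(m - 1) - 6^m) - 4·6^m = 2^m - 6^(m + 1) = 2^((m+1) - 1) - 6^(m+1),
which is the claimed formula at r = m+1.
This completes the induction.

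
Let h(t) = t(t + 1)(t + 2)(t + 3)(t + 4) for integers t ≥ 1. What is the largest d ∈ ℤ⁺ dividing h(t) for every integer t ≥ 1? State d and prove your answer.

d = 120

Computing the first values: h(1) = 120 and h(2) = 720; gcd(120, 720) = 120, so d ≤ 120.
We prove 120 | t(t + 1)(t + 2)(t + 3)(t + 4) for all t ≥ 1 by induction on t.
For the base case t = 1: h(1) = 120 = 120·(1), so 120 | h(1).
Inductive step: suppose the statement holds for some p ≥ 1, i.e. 120 | h(p). Then
h(p+1) − h(p) = (p+1)·(p+2)·(p+3)·(p+4)·(p+5) − p·(p+1)·(p+2)·(p+3)·(p+4) = (p+1)·(p+2)·(p+3)·(p+4)·[(p+5) − p] = 5·(p+1)·(p+2)·(p+3)·(p+4). The product of 4 consecutive integers is divisible by (4)! = 24, so h(p+1) − h(p) is divisible by 5·24 = 120. By the inductive hypothesis 120 | h(p), hence 120 | h(p+1).
By induction, the statement is established for all t ≥ 1.
Therefore the largest such d is 120.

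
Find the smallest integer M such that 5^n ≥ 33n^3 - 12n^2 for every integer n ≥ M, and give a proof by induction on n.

M = 6

At n = 5: 3125 < 3825, so the inequality fails and M ≥ 6. We prove 5^n ≥ 33n^3 - 12n^2 for all n ≥ 6.
Base case (n = 6): 5^n = 15625 and 33n^3 - 12n^2 = 6696, so 15625 ≥ 6696.
Inductive step: assume the claim holds for n = i, so 5^i ≥ 33i^3 - 12i^2.
Then 5^(i + 1) = 5·(5^i) ≥ 5·(33i^3 - 12i^2).
Also, for i ≥ 6 we have 5·(33i^3 - 12i^2) ≥ 33(i+1)^3 - 12(i+1)^2, since 5·(33i^3 - 12i^2) − (33(i+1)^3 - 12(i+1)^2) = 132i^3 - 147i^2 - 75i - 21, which is nonnegative for all i ≥ 6.
Combining, 5^(i + 1) ≥ 33(i+1)^3 - 12(i+1)^2.
By induction, the statement is established for all n ≥ 6.
Hence the smallest such M is 6.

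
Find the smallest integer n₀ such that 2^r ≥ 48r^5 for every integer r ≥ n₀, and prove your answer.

At r = 30: 1073741824 < 1166400000, so the inequality fails and n₀ ≥ 31. We prove 2^r ≥ 48r^5 for all r ≥ 31.
Base step (r = 31): 2^r = 2147483648 and 48r^5 = 1374199248, so 2147483648 ≥ 1374199248.
Suppose the result is true for r = j, so 2^j ≥ 48j^5.
Then 2^(j + 1) = 2·(2^j) ≥ 2·(48j^5).
Also, for j ≥ 31 we have 2·(48j^5) ≥ 48(j+1)^5, since 2 ≥ (1 + 1/j)^5 for all j ≥ 31.
Combining, 2^(j + 1) ≥ 48(j+1)^5.
This completes the induction.
Hence the smallest such n₀ is 31.

n₀ = 31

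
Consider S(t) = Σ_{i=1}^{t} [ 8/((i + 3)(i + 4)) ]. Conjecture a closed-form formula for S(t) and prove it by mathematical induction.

S(t) = 2t/(t + 4)

We claim S(t) = 2t/(t + 4) for all t ≥ 1.
For the base case t = 1: S(1) = 2/5, and the closed form gives 2/5. They agree.
Inductive step: assume the claim holds for t = i, so S(i) = 2i/(i + 4).
Then S(i+1) = S(i) + (8/((i + 4)(i + 5))) = (2i/(i + 4)) + (8/((i + 4)(i + 5))).
Simplifying, S(i+1) = 2(i + 1)/(i + 5) = 2(i+1)/((i+1) + 4),
which is the closed form with t = i+1.
This completes the induction.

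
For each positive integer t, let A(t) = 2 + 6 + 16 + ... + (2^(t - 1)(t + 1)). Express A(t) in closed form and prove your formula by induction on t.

We claim A(t) = 2^t·t for all t ≥ 1.
Base case (t = 1): A(1) = 2, and the closed form gives 2. They agree.
Inductive step: suppose the statement holds for some m ≥ 1, so A(m) = 2^m·m.
Then A(m+1) = A(m) + (2^m(m + 2)) = (2^m·m) + (2^m(m + 2)).
Simplifying, A(m+1) = 2^(m + 1)(m + 1) = 2^(m+1)·(m+1),
which is the closed form with t = m+1.
By induction, the statement is established for all t ≥ 1.

A(t) = 2^t·t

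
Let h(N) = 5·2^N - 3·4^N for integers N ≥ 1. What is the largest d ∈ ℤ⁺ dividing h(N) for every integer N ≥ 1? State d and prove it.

d = 2

Computing the first values: h(1) = -2 and h(2) = -28; gcd(-2, -28) = 2, so d ≤ 2.
We prove 2 | 5·2^N - 3·4^N for all N ≥ 1 by induction on N.
When N = 1: h(1) = -2 = 2·(-1), so 2 | h(1).
Inductive step: suppose the statement holds for some j ≥ 1, i.e. 2 | h(j). Then
h(j+1) − 4·h(j) = (5·2^(j+1) - 3·4^(j+1)) − 4·(5·2^j - 3·4^j) = (5)·2^j·(2 − 4) = (-10)·2^j. Since 2 | h(j) by the inductive hypothesis, 2 | 4·h(j); and 2 | -10 since -10 = 2·-5. Therefore 2 | h(j+1).
This completes the induction.
Therefore the largest such d is 2.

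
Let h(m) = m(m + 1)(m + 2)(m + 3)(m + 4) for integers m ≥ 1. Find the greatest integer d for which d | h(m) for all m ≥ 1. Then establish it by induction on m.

d = 120

Computing the first values: h(1) = 120 and h(2) = 720; gcd(120, 720) = 120, so d ≤ 120.
We prove 120 | m(m + 1)(m + 2)(m + 3)(m + 4) for all m ≥ 1 by induction on m.
For the base case m = 1: h(1) = 120 = 120·(1), so 120 | h(1).
Inductive step: suppose the statement holds for some j ≥ 1, i.e. 120 | h(j). Then
h(j+1) − h(j) = (j+1)·(j+2)·(j+3)·(j+4)·(j+5) − j·(j+1)·(j+2)·(j+3)·(j+4) = (j+1)·(j+2)·(j+3)·(j+4)·[(j+5) − j] = 5·(j+1)·(j+2)·(j+3)·(j+4). The product of 4 consecutive integers is divisible by (4)! = 24, so h(j+1) − h(j) is divisible by 5·24 = 120. By the inductive hypothesis 120 | h(j), hence 120 | h(j+1).
Hence, by induction on m, the claim holds for every m ≥ 1.
Therefore the largest such d is 120.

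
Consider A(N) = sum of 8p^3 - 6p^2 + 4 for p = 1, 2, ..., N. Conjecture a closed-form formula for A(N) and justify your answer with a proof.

A(N) = N(2N^3 + 2N^2 - N + 3)

We claim A(N) = N(2N^3 + 2N^2 - N + 3) for all N ≥ 1.
For the base case N = 1: A(1) = 6, and the closed form gives 6. They agree.
Inductive step: assume the claim holds for N = p, so A(p) = p(2p^3 + 2p^2 - p + 3).
Then A(p+1) = A(p) + (8p^3 + 18p^2 + 12p + 6) = (p(2p^3 + 2p^2 - p + 3)) + (8p^3 + 18p^2 + 12p + 6).
Simplifying, A(p+1) = (p + 1)(2p^3 + 8p^2 + 9p + 6) = (p+1)(2(p+1)^3 + 2(p+1)^2 - (p+1) + 3),
which is the closed form with N = p+1.
By induction, the statement is established for all N ≥ 1.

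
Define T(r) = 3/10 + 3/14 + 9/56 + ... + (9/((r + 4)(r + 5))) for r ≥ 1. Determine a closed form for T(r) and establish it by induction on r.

T(r) = 9r/(5(r + 5))

We claim T(r) = 9r/(5(r + 5)) for all r ≥ 1.
When r = 1: T(1) = 3/10, and the closed form gives 3/10. They agree.
Inductive step: suppose the statement holds for some k ≥ 1, so T(k) = 9k/(5(k + 5)).
Then T(k+1) = T(k) + (9/((k + 5)(k + 6))) = (9k/(5(k + 5))) + (9/((k + 5)(k + 6))).
Simplifying, T(k+1) = 9(k + 1)/(5(k + 6)) = 9(k+1)/(5((k+1) + 5)),
which is the closed form with r = k+1.
This completes the induction.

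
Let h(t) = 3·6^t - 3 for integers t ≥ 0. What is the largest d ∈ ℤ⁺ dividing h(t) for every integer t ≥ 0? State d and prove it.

d = 15

Computing the first values: h(0) = 0 and h(1) = 15; gcd(0, 15) = 15, so d ≤ 15.
We prove 15 | 3·6^t - 3 for all t ≥ 0 by induction on t.
For the base case t = 0: h(0) = 0 = 15·(0), so 15 | h(0).
For the inductive step, assume it holds for an arbitrary j ≥ 0, i.e. 15 | h(j). Then
h(j+1) = 3·6^(j+1) - 3 = 6·(3·6^j - 3) + 15 = 6·h(j) + 15. The first term is divisible by 15 by the inductive hypothesis, and 15 is divisible by 15. Hence 15 | h(j+1).
By the principle of mathematical induction, the result holds for all t ≥ 0.
Therefore the largest such d is 15.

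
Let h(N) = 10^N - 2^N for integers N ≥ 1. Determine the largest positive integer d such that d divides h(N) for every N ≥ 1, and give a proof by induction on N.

Computing the first values: h(1) = 8 and h(2) = 96; gcd(8, 96) = 8, so d ≤ 8.
We prove 8 | 10^N - 2^N for all N ≥ 1 by induction on N.
When N = 1: h(1) = 8 = 8·(1), so 8 | h(1).
Suppose the result is true for N = r, i.e. 8 | h(r). Then
10^{r+1} − 2^{r+1} = 10·10^r − 2·2^r = 10·(10^r − 2^r) + (8)·2^r. The first term is divisible by 8 by the inductive hypothesis, and the second term (8)·2^r is divisible by 8 since 8 | 8. Hence 8 | h(r+1).
By induction, the statement is established for all N ≥ 1.
Therefore the largest such d is 8.

d = 8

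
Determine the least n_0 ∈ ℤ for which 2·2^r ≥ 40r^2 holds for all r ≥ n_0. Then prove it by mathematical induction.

n_0 = 12

At r = 11: 4096 < 4840, so the inequality fails and n_0 ≥ 12. We prove 2·2^r ≥ 40r^2 for all r ≥ 12.
For the base case r = 12: 2·2^r = 8192 and 40r^2 = 5760, so 8192 ≥ 5760.
Suppose the result is true for r = i, so 2·2^i ≥ 40i^2.
Then 2·2^(i + 1) = 2·(2·2^i) ≥ 2·(40i^2).
Also, for i ≥ 12 we have 2·(40i^2) ≥ 40(i+1)^2, since 2 ≥ (1 + 1/i)^2 for all i ≥ 12.
Combining, 2·2^(i + 1) ≥ 40(i+1)^2.
By induction, the statement is established for all r ≥ 12.
Hence the smallest such n_0 is 12.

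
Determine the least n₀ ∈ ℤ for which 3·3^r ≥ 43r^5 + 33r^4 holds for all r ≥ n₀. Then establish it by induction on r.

n₀ = 15

At r = 14: 14348907 < 24394160, so the inequality fails and n₀ ≥ 15. We prove 3·3^r ≥ 43r^5 + 33r^4 for all r ≥ 15.
For the base case r = 15: 3·3^r = 43046721 and 43r^5 + 33r^4 = 34323750, so 43046721 ≥ 34323750.
Inductive step: assume the claim holds for r = j, so 3·3^j ≥ 43j^5 + 33j^4.
Then 3·3^(j + 1) = 3·(3·3^j) ≥ 3·(43j^5 + 33j^4).
Also, for j ≥ 15 we have 3·(43j^5 + 33j^4) ≥ 43(j+1)^5 + 33(j+1)^4, since 3·(43j^5 + 33j^4) − (43(j+1)^5 + 33(j+1)^4) = 86j^5 - 149j^4 - 562j^3 - 628j^2 - 347j - 76, which is nonnegative for all j ≥ 15.
Combining, 3·3^(j + 1) ≥ 43(j+1)^5 + 33(j+1)^4.
By the principle of mathematical induction, the result holds for all r ≥ 15.
Hence the smallest such n₀ is 15.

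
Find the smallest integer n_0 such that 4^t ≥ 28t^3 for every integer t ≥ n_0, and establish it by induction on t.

At t = 6: 4096 < 6048, so the inequality fails and n_0 ≥ 7. We prove 4^t ≥ 28t^3 for all t ≥ 7.
Base case (t = 7): 4^t = 16384 and 28t^3 = 9604, so 16384 ≥ 9604.
Inductive step: assume the claim holds for t = p, so 4^p ≥ 28p^3.
Then 4^(p + 1) = 4·(4^p) ≥ 4·(28p^3).
Also, for p ≥ 7 we have 4·(28p^3) ≥ 28(p+1)^3, since 4 ≥ (1 + 1/p)^3 for all p ≥ 7.
Combining, 4^(p + 1) ≥ 28(p+1)^3.
By induction, the statement is established for all t ≥ 7.
Hence the smallest such n_0 is 7.

n_0 = 7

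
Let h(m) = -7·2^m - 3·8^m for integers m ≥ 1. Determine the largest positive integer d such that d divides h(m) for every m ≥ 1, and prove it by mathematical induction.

Computing the first values: h(1) = -38 and h(2) = -220; gcd(-38, -220) = 2, so d ≤ 2.
We prove 2 | -7·2^m - 3·8^m for all m ≥ 1 by induction on m.
Base case (m = 1): h(1) = -38 = 2·(-19), so 2 | h(1).
For the inductive step, assume it holds for an arbitrary i ≥ 1, i.e. 2 | h(i). Then
h(i+1) − 8·h(i) = (-7·2^(i+1) - 3·8^(i+1)) − 8·(-7·2^i - 3·8^i) = (-7)·2^i·(2 − 8) = (42)·2^i. Since 2 | h(i) by the inductive hypothesis, 2 | 8·h(i); and 2 | 42 since 42 = 2·21. Therefore 2 | h(i+1).
By the principle of mathematical induction, the result holds for all m ≥ 1.
Therefore the largest such d is 2.

d = 2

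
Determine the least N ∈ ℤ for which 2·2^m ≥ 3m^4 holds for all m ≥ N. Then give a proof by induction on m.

N = 17

At m = 16: 131072 < 196608, so the inequality fails and N ≥ 17. We prove 2·2^m ≥ 3m^4 for all m ≥ 17.
Base step (m = 17): 2·2^m = 262144 and 3m^4 = 250563, so 262144 ≥ 250563.
Inductive step: suppose the statement holds for some k ≥ 17, so 2·2^k ≥ 3k^4.
Then 2·2^(k + 1) = 2·(2·2^k) ≥ 2·(3k^4).
Also, for k ≥ 17 we have 2·(3k^4) ≥ 3(k+1)^4, since 2 ≥ (1 + 1/k)^4 for all k ≥ 17.
Combining, 2·2^(k + 1) ≥ 3(k+1)^4.
By induction, the statement is established for all m ≥ 17.
Hence the smallest such N is 17.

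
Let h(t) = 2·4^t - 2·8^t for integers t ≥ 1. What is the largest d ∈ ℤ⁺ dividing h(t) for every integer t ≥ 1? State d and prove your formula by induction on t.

Computing the first values: h(1) = -8 and h(2) = -96; gcd(-8, -96) = 8, so d ≤ 8.
We prove 8 | 2·4^t - 2·8^t for all t ≥ 1 by induction on t.
Base case (t = 1): h(1) = -8 = 8·(-1), so 8 | h(1).
Inductive step: suppose the statement holds for some r ≥ 1, i.e. 8 | h(r). Then
h(r+1) − 8·h(r) = (2·4^(r+1) - 2·8^(r+1)) − 8·(2·4^r - 2·8^r) = (2)·4^r·(4 − 8) = (-8)·4^r. Since 8 | h(r) by the inductive hypothesis, 8 | 8·h(r); and 8 | -8 since -8 = 8·-1. Therefore 8 | h(r+1).
Hence, by induction on t, the claim holds for every t ≥ 1.
Therefore the largest such d is 8.

d = 8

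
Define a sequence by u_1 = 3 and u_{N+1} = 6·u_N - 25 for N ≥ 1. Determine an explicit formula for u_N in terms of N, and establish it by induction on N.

Computing the first terms: u_1 = 3, u_2 = -7, u_3 = -67. This suggests u_N = -2·6^(N - 1) + 5.
For the base case N = 1: the formula gives 3 = 3 = u_1.
Inductive step: suppose the statement holds for some k ≥ 1, so u_k = -2·6^(k - 1) + 5.
Then u_{k+1} = 6·u_k - 25 = 6·(-2·6^(k - 1) + 5) - 25 = -2·6^k + 5 = -2·6^((k+1) - 1) + 5,
which is the claimed formula at N = k+1.
By the principle of mathematical induction, the result holds for all N ≥ 1.

u_N = -2·6^(N - 1) + 5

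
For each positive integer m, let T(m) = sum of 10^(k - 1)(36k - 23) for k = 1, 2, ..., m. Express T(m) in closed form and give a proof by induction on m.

We claim T(m) = 10^m(4m - 3) + 3 for all m ≥ 1.
Base step (m = 1): T(1) = 13, and the closed form gives 13. They agree.
For the inductive step, assume it holds for an arbitrary k ≥ 1, so T(k) = 10^k(4k - 3) + 3.
Then T(k+1) = T(k) + (10^k(36k + 13)) = (10^k(4k - 3) + 3) + (10^k(36k + 13)).
Simplifying, T(k+1) = 40·10^k·k + 10·10^k + 3 = 10^(k+1)(4(k+1) - 3) + 3,
which is the closed form with m = k+1.
This completes the induction.

T(m) = 10^m(4m - 3) + 3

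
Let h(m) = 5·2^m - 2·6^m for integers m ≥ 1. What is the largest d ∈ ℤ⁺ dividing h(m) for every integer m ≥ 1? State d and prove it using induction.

Computing the first values: h(1) = -2 and h(2) = -52; gcd(-2, -52) = 2, so d ≤ 2.
We prove 2 | 5·2^m - 2·6^m for all m ≥ 1 by induction on m.
Base step (m = 1): h(1) = -2 = 2·(-1), so 2 | h(1).
For the inductive step, assume it holds for an arbitrary r ≥ 1, i.e. 2 | h(r). Then
h(r+1) − 6·h(r) = (5·2^(r+1) - 2·6^(r+1)) − 6·(5·2^r - 2·6^r) = (5)·2^r·(2 − 6) = (-20)·2^r. Since 2 | h(r) by the inductive hypothesis, 2 | 6·h(r); and 2 | -20 since -20 = 2·-10. Therefore 2 | h(r+1).
By induction, the statement is established for all m ≥ 1.
Therefore the largest such d is 2.

d = 2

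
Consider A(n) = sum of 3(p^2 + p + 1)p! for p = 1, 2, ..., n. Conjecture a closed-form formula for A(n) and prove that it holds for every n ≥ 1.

A(n) = (3n + 3)(n + 1)! - 3

We claim A(n) = (3n + 3)(n + 1)! - 3 for all n ≥ 1.
When n = 1: A(1) = 9, and the closed form gives 9. They agree.
Inductive step: assume the claim holds for n = p, so A(p) = (3p + 3)(p + 1)! - 3.
Then A(p+1) = A(p) + (3(p^2 + 3p + 3)(p + 1)!) = ((3p + 3)(p + 1)! - 3) + (3(p^2 + 3p + 3)(p + 1)!).
Simplifying, A(p+1) = (3(p+1) + 3)((p+1) + 1)! - 3,
which is the closed form with n = p+1.
Hence, by induction on n, the claim holds for every n ≥ 1.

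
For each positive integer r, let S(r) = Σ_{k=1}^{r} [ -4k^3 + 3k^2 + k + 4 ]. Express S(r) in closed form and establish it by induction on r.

S(r) = -r(r^3 + r^2 - r - 5)

We claim S(r) = -r(r^3 + r^2 - r - 5) for all r ≥ 1.
For the base case r = 1: S(1) = 4, and the closed form gives 4. They agree.
Suppose the result is true for r = k, so S(k) = k(-k^3 - k^2 + k + 5).
Then S(k+1) = S(k) + (-4k^3 - 9k^2 - 5k + 4) = (k(-k^3 - k^2 + k + 5)) + (-4k^3 - 9k^2 - 5k + 4).
Simplifying, S(k+1) = -(k + 1)(k^3 + 4k^2 + 4k - 4) = -(k+1)((k+1)^3 + (k+1)^2 - (k+1) - 5),
which is the closed form with r = k+1.
Hence, by induction on r, the claim holds for every r ≥ 1.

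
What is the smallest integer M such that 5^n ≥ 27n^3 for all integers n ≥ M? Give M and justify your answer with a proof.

At n = 5: 3125 < 3375, so the inequality fails and M ≥ 6. We prove 5^n ≥ 27n^3 for all n ≥ 6.
For the base case n = 6: 5^n = 15625 and 27n^3 = 5832, so 15625 ≥ 5832.
For the inductive step, assume it holds for an arbitrary p ≥ 6, so 5^p ≥ 27p^3.
Then 5^(p + 1) = 5·(5^p) ≥ 5·(27p^3).
Also, for p ≥ 6 we have 5·(27p^3) ≥ 27(p+1)^3, since 5 ≥ (1 + 1/p)^3 for all p ≥ 6.
Combining, 5^(p + 1) ≥ 27(p+1)^3.
By induction, the statement is established for all n ≥ 6.
Hence the smallest such M is 6.

M = 6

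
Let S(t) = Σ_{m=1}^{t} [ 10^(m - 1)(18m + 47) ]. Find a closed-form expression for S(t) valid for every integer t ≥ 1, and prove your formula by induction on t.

S(t) = 10^t(2t + 5) - 5

We claim S(t) = 10^t(2t + 5) - 5 for all t ≥ 1.
When t = 1: S(1) = 65, and the closed form gives 65. They agree.
Inductive step: suppose the statement holds for some m ≥ 1, so S(m) = 10^m(2m + 5) - 5.
Then S(m+1) = S(m) + (10^m(18m + 65)) = (10^m(2m + 5) - 5) + (10^m(18m + 65)).
Simplifying, S(m+1) = 20·10^m·m + 70·10^m - 5 = 10^(m+1)(2(m+1) + 5) - 5,
which is the closed form with t = m+1.
This completes the induction.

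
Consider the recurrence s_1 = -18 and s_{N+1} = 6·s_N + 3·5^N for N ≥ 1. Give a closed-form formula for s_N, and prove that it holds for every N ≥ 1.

Computing the first terms: s_1 = -18, s_2 = -93, s_3 = -483. This suggests s_N = -3·5^N - 3·6^(N - 1).
Base step (N = 1): the formula gives -18 = -18 = s_1.
Inductive step: assume the claim holds for N = j, so s_j = -3·5^j - 3·6^(j - 1).
Then s_{j+1} = 6·s_j + 3·5^j = 6·(-3·5^j - 3·6^(j - 1)) + 3·5^j = -3·5^(j + 1) - 3·6^j = -3·5^(j+1) - 3·6^((j+1) - 1),
which is the claimed formula at N = j+1.
This completes the induction.

s_N = -3·5^N - 3·6^(N - 1)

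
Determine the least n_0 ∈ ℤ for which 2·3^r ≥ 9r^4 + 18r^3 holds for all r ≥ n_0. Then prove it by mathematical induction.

n_0 = 10

At r = 9: 39366 < 72171, so the inequality fails and n_0 ≥ 10. We prove 2·3^r ≥ 9r^4 + 18r^3 for all r ≥ 10.
When r = 10: 2·3^r = 118098 and 9r^4 + 18r^3 = 108000, so 118098 ≥ 108000.
For the inductive step, assume it holds for an arbitrary i ≥ 10, so 2·3^i ≥ 9i^4 + 18i^3.
Then 2·3^(i + 1) = 3·(2·3^i) ≥ 3·(9i^4 + 18i^3).
Also, for i ≥ 10 we have 3·(9i^4 + 18i^3) ≥ 9(i+1)^4 + 18(i+1)^3, since 3·(9i^4 + 18i^3) − (9(i+1)^4 + 18(i+1)^3) = 18i^4 - 108i^2 - 90i - 27, which is nonnegative for all i ≥ 10.
Combining, 2·3^(i + 1) ≥ 9(i+1)^4 + 18(i+1)^3.
By induction, the statement is established for all r ≥ 10.
Hence the smallest such n_0 is 10.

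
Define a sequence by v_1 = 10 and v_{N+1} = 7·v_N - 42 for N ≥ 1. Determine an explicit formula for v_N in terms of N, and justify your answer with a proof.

v_N = 3·7^(N - 1) + 7

Computing the first terms: v_1 = 10, v_2 = 28, v_3 = 154. This suggests v_N = 3·7^(N - 1) + 7.
When N = 1: the formula gives 10 = 10 = v_1.
Inductive step: suppose the statement holds for some i ≥ 1, so v_i = 3·7^(i - 1) + 7.
Then v_{i+1} = 7·v_i - 42 = 7·(3·7^(i - 1) + 7) - 42 = 3·7^i + 7 = 3·7^((i+1) - 1) + 7,
which is the claimed formula at N = i+1.
Hence, by induction on N, the claim holds for every N ≥ 1.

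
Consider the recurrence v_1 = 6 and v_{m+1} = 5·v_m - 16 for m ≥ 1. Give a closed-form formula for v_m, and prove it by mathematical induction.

Computing the first terms: v_1 = 6, v_2 = 14, v_3 = 54. This suggests v_m = 2·5^(m - 1) + 4.
Base step (m = 1): the formula gives 6 = 6 = v_1.
Suppose the result is true for m = k, so v_k = 2·5^(k - 1) + 4.
Then v_{k+1} = 5·v_k - 16 = 5·(2·5^(k - 1) + 4) - 16 = 2·5^k + 4 = 2·5^((k+1) - 1) + 4,
which is the claimed formula at m = k+1.
By induction, the statement is established for all m ≥ 1.

v_m = 2·5^(m - 1) + 4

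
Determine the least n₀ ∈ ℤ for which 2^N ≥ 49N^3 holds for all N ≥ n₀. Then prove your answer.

At N = 18: 262144 < 285768, so the inequality fails and n₀ ≥ 19. We prove 2^N ≥ 49N^3 for all N ≥ 19.
When N = 19: 2^N = 524288 and 49N^3 = 336091, so 524288 ≥ 336091.
Suppose the result is true for N = k, so 2^k ≥ 49k^3.
Then 2^(k + 1) = 2·(2^k) ≥ 2·(49k^3).
Also, for k ≥ 19 we have 2·(49k^3) ≥ 49(k+1)^3, since 2 ≥ (1 + 1/k)^3 for all k ≥ 19.
Combining, 2^(k + 1) ≥ 49(k+1)^3.
By induction, the statement is established for all N ≥ 19.
Hence the smallest such n₀ is 19.

n₀ = 19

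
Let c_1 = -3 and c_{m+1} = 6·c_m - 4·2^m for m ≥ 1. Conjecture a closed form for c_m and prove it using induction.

c_m = 2^m - 5·6^(m - 1)

Computing the first terms: c_1 = -3, c_2 = -26, c_3 = -172. This suggests c_m = 2^m - 5·6^(m - 1).
Base case (m = 1): the formula gives -3 = -3 = c_1.
For the inductive step, assume it holds for an arbitrary k ≥ 1, so c_k = 2^k - 5·6^(k - 1).
Then c_{k+1} = 6·c_k - 4·2^k = 6·(2^k - 5·6^(k - 1)) - 4·2^k = 2^(k + 1) - 5·6^k = 2^(k+1) - 5·6^((k+1) - 1),
which is the claimed formula at m = k+1.
This completes the induction.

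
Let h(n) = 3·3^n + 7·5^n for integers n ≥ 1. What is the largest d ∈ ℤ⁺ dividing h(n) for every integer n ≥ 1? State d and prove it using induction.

Computing the first values: h(1) = 44 and h(2) = 202; gcd(44, 202) = 2, so d ≤ 2.
We prove 2 | 3·3^n + 7·5^n for all n ≥ 1 by induction on n.
Base case (n = 1): h(1) = 44 = 2·(22), so 2 | h(1).
Inductive step: assume the claim holds for n = i, i.e. 2 | h(i). Then
h(i+1) − 5·h(i) = (3·3^(i+1) + 7·5^(i+1)) − 5·(3·3^i + 7·5^i) = (3)·3^i·(3 − 5) = (-6)·3^i. Since 2 | h(i) by the inductive hypothesis, 2 | 5·h(i); and 2 | -6 since -6 = 2·-3. Therefore 2 | h(i+1).
By induction, the statement is established for all n ≥ 1.
Therefore the largest such d is 2.

d = 2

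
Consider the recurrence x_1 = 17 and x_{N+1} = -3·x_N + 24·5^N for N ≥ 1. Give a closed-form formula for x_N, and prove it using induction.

Computing the first terms: x_1 = 17, x_2 = 69, x_3 = 393. This suggests x_N = 2(-3)^(N - 1) + 3·5^N.
When N = 1: the formula gives 17 = 17 = x_1.
Inductive step: suppose the statement holds for some m ≥ 1, so x_m = 2(-3)^(m - 1) + 3·5^m.
Then x_{m+1} = -3·x_m + 24·5^m = -3·(2(-3)^(m - 1) + 3·5^m) + 24·5^m = 2(-3)^m + 3·5^(m + 1) = 2(-3)^((m+1) - 1) + 3·5^(m+1),
which is the claimed formula at N = m+1.
By the principle of mathematical induction, the result holds for all N ≥ 1.

x_N = 2(-3)^(N - 1) + 3·5^N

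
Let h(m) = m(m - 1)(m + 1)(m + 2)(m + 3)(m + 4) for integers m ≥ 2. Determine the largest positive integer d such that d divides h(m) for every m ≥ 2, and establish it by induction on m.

d = 720

Computing the first values: h(2) = 720 and h(3) = 5040; gcd(720, 5040) = 720, so d ≤ 720.
We prove 720 | m(m - 1)(m + 1)(m + 2)(m + 3)(m + 4) for all m ≥ 2 by induction on m.
Base step (m = 2): h(2) = 720 = 720·(1), so 720 | h(2).
Suppose the result is true for m = i, i.e. 720 | h(i). Then
h(i+1) − h(i) = i·(i+1)·(i+2)·(i+3)·(i+4)·(i+5) − (i-1)·i·(i+1)·(i+2)·(i+3)·(i+4) = i·(i+1)·(i+2)·(i+3)·(i+4)·[(i+5) − (i-1)] = 6·i·(i+1)·(i+2)·(i+3)·(i+4). The product of 5 consecutive integers is divisible by (5)! = 120, so h(i+1) − h(i) is divisible by 6·120 = 720. By the inductive hypothesis 720 | h(i), hence 720 | h(i+1).
This completes the induction.
Therefore the largest such d is 720.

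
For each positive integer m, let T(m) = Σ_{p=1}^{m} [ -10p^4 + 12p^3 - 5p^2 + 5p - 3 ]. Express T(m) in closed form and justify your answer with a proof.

We claim T(m) = -m(2m^4 + 2m^3 - m^2 - 3m + 1) for all m ≥ 1.
For the base case m = 1: T(1) = -1, and the closed form gives -1. They agree.
Inductive step: assume the claim holds for m = p, so T(p) = p(-2p^4 - 2p^3 + p^2 + 3p - 1).
Then T(p+1) = T(p) + (-10p^4 - 28p^3 - 29p^2 - 9p - 1) = (p(-2p^4 - 2p^3 + p^2 + 3p - 1)) + (-10p^4 - 28p^3 - 29p^2 - 9p - 1).
Simplifying, T(p+1) = -(p + 1)(2p^4 + 10p^3 + 17p^2 + 9p + 1) = -(p+1)(2(p+1)^4 + 2(p+1)^3 - (p+1)^2 - 3(p+1) + 1),
which is the closed form with m = p+1.
By the principle of mathematical induction, the result holds for all m ≥ 1.

T(m) = -m(2m^4 + 2m^3 - m^2 - 3m + 1)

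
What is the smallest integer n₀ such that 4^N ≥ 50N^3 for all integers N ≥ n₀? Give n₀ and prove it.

n₀ = 8

At N = 7: 16384 < 17150, so the inequality fails and n₀ ≥ 8. We prove 4^N ≥ 50N^3 for all N ≥ 8.
For the base case N = 8: 4^N = 65536 and 50N^3 = 25600, so 65536 ≥ 25600.
Inductive step: suppose the statement holds for some m ≥ 8, so 4^m ≥ 50m^3.
Then 4^(m + 1) = 4·(4^m) ≥ 4·(50m^3).
Also, for m ≥ 8 we have 4·(50m^3) ≥ 50(m+1)^3, since 4 ≥ (1 + 1/m)^3 for all m ≥ 8.
Combining, 4^(m + 1) ≥ 50(m+1)^3.
This completes the induction.
Hence the smallest such n₀ is 8.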